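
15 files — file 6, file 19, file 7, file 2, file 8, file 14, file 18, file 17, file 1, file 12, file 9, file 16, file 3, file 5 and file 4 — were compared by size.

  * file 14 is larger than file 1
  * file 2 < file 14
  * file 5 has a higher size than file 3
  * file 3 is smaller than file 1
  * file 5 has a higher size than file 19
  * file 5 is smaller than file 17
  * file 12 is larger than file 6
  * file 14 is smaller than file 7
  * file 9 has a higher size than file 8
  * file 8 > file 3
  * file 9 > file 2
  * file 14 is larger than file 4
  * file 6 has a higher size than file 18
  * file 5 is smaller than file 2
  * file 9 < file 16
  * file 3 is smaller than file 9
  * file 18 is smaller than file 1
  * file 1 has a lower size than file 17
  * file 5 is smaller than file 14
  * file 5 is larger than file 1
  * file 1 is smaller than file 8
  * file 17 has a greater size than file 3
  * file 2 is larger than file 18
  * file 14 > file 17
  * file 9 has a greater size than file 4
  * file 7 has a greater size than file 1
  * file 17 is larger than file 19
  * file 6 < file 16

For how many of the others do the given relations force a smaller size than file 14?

8

The elements the relations force below file 14 are file 18, file 3, file 19, file 1, file 5, file 17, file 2, file 4 — no chain reaches any other.
That is 8.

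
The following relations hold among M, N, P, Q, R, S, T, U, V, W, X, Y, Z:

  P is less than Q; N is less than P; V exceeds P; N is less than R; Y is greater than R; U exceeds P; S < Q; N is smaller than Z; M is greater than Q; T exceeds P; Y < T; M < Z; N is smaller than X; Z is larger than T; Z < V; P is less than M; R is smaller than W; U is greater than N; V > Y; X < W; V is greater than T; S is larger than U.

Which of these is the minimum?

R is not least since N < R; Y is not least since R < Y; P is not least since N < P; U is not least since P < U; T is not least since Y < T; S is not least since U < S; X is not least since N < X; Q is not least since S < Q; M is not least since Q < M; Z is not least since T < Z; W is not least since R < W; V is not least since Z < V.
Only N has nothing below it, so N is the minimum.

N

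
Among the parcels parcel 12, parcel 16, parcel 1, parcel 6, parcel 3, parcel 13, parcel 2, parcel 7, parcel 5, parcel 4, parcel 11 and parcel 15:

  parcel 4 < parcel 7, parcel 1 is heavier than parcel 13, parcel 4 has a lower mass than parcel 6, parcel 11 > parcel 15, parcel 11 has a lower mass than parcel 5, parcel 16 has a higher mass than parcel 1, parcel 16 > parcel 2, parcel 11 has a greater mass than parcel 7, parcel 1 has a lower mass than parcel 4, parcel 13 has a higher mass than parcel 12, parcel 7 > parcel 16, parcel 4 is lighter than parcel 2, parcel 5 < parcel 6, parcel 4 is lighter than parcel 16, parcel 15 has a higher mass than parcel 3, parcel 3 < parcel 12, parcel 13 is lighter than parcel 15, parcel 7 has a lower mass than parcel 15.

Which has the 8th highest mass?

parcel 4

Piecing the relations together gives one ordering: parcel 3 < parcel 12 < parcel 13 < parcel 1 < parcel 4 < parcel 2 < parcel 16 < parcel 7 < parcel 15 < parcel 11 < parcel 5 < parcel 6.
Counting 8 from the largest end gives parcel 4.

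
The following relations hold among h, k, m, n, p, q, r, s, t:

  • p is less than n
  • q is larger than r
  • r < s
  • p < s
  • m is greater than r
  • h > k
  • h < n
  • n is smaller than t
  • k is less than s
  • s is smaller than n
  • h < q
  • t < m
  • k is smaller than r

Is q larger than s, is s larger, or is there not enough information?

undetermined

Following every chain through q: below q we get k, r, h.
s is not reached, and no chain runs the other way from s to q.
So the given relations leave the order of q and s undetermined.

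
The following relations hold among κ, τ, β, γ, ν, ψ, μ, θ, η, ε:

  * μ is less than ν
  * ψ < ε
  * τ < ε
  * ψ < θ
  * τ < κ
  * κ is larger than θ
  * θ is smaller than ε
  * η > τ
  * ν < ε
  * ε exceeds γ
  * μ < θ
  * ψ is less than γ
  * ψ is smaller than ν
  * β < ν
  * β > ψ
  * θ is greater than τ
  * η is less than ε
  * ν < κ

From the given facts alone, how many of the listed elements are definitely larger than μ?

4

Directly above μ: ν, θ.
One step further: ε, κ (4 so far).
Nothing else is reachable above μ; 4 in all.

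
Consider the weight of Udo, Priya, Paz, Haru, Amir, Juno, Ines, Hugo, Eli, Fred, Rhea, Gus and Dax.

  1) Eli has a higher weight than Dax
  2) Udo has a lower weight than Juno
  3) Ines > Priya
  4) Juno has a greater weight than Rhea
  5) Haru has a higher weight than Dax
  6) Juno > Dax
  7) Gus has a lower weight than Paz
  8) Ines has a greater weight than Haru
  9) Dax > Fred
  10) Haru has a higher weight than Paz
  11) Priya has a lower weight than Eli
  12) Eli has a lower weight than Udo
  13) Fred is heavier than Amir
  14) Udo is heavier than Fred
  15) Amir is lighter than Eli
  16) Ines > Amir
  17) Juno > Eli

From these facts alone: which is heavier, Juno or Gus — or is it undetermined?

Following every chain through Gus: above Gus we get Paz, Haru, Ines.
Juno is not reached, and no chain runs the other way from Juno to Gus.
So the given relations leave the order of Gus and Juno undetermined.

undetermined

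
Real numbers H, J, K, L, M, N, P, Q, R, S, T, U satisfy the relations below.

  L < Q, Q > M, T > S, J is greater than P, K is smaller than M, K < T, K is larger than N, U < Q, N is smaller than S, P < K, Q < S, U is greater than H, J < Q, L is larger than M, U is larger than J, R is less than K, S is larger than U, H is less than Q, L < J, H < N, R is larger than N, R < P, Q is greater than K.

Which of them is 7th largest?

M

Chaining the given pairs: H < N < R < P < K < M < L < J < U < Q < S < T.
Counting 7 from the largest end gives M.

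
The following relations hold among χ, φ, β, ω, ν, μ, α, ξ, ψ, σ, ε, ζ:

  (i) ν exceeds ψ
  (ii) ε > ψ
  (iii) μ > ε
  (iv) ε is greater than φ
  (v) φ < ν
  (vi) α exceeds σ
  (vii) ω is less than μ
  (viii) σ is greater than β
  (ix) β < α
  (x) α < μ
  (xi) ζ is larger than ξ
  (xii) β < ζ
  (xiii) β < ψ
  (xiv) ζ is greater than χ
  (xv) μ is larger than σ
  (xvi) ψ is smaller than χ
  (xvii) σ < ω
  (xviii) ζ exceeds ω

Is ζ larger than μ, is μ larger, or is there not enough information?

Following every chain through ζ: below ζ we get β, σ, ψ, χ, ω, ξ.
μ is not reached, and no chain runs the other way from μ to ζ.
So the given relations leave the order of ζ and μ undetermined.

undetermined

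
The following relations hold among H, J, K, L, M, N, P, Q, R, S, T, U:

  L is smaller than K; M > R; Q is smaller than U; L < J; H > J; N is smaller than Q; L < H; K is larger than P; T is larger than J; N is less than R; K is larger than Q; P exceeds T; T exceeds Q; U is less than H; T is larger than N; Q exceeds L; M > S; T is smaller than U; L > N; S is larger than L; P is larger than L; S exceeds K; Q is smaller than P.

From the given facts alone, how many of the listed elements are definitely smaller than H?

6

From H the given relations immediately reach L, J, U.
From those, N, Q, T — 6 in total.
Nothing else is reachable below H; 6 in all.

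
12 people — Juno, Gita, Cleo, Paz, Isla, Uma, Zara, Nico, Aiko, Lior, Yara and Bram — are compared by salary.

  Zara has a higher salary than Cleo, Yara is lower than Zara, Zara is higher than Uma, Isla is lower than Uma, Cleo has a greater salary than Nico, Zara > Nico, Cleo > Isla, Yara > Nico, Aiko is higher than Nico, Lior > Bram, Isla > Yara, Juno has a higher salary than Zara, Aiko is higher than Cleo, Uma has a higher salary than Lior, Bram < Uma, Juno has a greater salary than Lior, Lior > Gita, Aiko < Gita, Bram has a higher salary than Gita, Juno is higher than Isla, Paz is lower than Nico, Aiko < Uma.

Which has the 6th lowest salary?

Aiko

Piecing the relations together gives one ordering: Paz < Nico < Yara < Isla < Cleo < Aiko < Gita < Bram < Lior < Uma < Zara < Juno.
The 6th smallest is Aiko.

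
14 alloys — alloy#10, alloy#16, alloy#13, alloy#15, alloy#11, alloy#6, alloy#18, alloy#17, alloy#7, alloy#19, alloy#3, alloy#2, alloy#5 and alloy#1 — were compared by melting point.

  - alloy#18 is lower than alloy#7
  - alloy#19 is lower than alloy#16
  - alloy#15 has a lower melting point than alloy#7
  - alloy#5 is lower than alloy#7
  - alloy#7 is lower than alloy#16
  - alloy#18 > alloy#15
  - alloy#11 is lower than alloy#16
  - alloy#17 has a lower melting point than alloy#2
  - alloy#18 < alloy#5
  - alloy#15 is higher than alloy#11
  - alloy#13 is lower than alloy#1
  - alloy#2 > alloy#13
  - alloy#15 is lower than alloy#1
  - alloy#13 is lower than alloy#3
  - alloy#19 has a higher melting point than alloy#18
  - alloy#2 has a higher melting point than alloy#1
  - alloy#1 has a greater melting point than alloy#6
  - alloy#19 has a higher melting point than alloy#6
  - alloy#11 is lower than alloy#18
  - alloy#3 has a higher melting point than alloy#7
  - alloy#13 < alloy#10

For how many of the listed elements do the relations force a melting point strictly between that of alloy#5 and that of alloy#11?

2

The relations place alloy#11 below alloy#5. An element lies strictly between them when it is forced above alloy#11 and also forced below alloy#5.
Above alloy#11: {alloy#15, alloy#18, alloy#1, alloy#19, alloy#7, alloy#3, alloy#2, alloy#16}. Below alloy#5: {alloy#15, alloy#18}.
Intersection: {alloy#15, alloy#18} — 2.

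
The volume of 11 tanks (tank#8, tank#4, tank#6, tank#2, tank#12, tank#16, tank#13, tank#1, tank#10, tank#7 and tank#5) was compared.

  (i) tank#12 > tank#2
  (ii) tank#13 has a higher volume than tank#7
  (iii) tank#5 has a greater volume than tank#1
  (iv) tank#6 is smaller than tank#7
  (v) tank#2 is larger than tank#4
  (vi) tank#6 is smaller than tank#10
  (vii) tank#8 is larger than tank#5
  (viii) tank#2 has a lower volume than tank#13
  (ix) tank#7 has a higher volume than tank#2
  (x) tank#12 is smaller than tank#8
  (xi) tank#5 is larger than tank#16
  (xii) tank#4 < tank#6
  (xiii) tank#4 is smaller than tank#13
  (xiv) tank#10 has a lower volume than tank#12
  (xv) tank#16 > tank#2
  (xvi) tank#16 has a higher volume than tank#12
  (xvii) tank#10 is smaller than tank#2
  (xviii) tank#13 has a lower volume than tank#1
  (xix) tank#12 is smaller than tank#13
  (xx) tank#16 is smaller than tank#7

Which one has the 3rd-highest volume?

The consecutive relations fix a unique order: tank#4 < tank#6 < tank#10 < tank#2 < tank#12 < tank#16 < tank#7 < tank#13 < tank#1 < tank#5 < tank#8.
Counting 3 from the largest end gives tank#1.

tank#1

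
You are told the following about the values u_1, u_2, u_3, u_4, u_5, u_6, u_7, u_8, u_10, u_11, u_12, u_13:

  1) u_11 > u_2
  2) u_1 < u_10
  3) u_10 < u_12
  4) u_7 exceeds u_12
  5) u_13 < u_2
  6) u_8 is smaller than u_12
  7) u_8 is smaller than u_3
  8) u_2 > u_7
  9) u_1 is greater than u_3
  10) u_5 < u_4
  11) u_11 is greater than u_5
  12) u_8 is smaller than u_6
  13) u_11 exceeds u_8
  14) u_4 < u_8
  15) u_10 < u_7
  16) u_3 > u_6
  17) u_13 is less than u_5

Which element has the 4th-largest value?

u_12

The consecutive relations fix a unique order: u_13 < u_5 < u_4 < u_8 < u_6 < u_3 < u_1 < u_10 < u_12 < u_7 < u_2 < u_11.
Counting 4 from the largest end gives u_12.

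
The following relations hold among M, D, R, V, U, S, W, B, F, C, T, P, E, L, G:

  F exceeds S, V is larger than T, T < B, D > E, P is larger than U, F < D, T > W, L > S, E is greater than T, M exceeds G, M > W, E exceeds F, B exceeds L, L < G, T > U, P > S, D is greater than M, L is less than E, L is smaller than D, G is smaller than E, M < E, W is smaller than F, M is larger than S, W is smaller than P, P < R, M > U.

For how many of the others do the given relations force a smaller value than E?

From E the given relations immediately reach F, T, L, G, M.
From those, W, S, U — 8 in total.
No other element is forced below E by the given relations, so the count is 8.

8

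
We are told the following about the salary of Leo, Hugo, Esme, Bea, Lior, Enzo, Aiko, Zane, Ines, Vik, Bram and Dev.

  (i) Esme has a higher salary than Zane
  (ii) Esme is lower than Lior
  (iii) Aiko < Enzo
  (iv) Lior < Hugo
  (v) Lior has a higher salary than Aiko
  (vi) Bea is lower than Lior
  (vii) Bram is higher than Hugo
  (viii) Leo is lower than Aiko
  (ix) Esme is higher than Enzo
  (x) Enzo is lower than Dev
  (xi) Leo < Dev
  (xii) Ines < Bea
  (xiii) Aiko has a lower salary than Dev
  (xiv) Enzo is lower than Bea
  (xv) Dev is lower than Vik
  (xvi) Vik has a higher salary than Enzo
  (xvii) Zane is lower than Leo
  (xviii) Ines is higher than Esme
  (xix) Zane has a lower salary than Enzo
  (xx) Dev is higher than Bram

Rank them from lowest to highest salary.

Zane < Leo < Aiko < Enzo < Esme < Ines < Bea < Lior < Hugo < Bram < Dev < Vik

Each adjacent pair is fixed by a given relation: Zane < Leo; Leo < Aiko; Aiko < Enzo; Enzo < Esme; Esme < Ines; Ines < Bea; Bea < Lior; Lior < Hugo; Hugo < Bram; Bram < Dev; Dev < Vik. Chaining them end to end gives the full order.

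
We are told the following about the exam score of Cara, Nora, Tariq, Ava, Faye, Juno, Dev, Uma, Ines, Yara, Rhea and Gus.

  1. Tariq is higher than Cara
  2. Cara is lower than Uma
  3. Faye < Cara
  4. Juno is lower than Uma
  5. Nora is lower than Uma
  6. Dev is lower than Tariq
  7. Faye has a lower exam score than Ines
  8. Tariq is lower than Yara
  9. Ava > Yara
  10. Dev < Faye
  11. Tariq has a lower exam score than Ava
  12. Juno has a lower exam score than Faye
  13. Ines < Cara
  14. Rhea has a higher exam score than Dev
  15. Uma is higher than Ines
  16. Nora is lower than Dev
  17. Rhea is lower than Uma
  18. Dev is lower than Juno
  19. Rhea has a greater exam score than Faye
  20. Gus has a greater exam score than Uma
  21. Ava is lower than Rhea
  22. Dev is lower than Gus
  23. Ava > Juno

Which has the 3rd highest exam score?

Rhea

Piecing the relations together gives one ordering: Nora < Dev < Juno < Faye < Ines < Cara < Tariq < Yara < Ava < Rhea < Uma < Gus.
Counting 3 from the largest end gives Rhea.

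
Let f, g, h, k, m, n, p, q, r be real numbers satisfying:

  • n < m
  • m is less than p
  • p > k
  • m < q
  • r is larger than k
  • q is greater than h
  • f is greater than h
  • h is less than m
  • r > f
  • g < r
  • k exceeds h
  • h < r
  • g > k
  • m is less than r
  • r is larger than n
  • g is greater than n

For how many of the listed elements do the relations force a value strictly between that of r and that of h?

Chaining upward from h reaches: m, f, k, q, g, p.
Chaining downward from r reaches: n, m, f, k, g.
Strictly between h and r are those in both lists: m, f, k, g — 4 elements.

4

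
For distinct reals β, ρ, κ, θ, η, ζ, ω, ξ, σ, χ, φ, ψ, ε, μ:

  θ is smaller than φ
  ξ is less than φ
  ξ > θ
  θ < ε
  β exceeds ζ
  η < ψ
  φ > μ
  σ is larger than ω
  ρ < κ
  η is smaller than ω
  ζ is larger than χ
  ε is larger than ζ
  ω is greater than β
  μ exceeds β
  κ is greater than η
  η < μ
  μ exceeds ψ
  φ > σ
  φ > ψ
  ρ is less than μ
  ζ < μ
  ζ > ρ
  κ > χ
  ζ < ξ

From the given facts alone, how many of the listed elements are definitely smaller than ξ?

Directly below ξ: ζ, θ.
One step further: ρ, χ (4 so far).
Nothing else is reachable below ξ; 4 in all.

4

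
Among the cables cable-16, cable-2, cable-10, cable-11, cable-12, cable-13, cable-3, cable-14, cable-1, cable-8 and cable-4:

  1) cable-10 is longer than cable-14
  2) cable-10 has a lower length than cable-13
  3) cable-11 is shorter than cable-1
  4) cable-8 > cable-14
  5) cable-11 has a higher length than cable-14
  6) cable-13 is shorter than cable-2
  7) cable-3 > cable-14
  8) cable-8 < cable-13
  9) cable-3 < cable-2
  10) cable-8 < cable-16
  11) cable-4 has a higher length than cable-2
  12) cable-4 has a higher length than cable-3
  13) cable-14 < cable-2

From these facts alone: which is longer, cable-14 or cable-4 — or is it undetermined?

Following the relations from cable-14: cable-14 < cable-10 < cable-13 < cable-2 < cable-4.
So cable-4 is longer.

cable-4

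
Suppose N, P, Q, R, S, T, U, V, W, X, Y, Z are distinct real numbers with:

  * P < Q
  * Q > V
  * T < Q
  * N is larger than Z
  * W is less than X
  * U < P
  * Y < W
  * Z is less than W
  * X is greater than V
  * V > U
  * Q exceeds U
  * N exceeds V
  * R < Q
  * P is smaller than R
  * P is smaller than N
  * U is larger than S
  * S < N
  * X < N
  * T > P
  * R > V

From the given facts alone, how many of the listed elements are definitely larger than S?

From S the given relations immediately reach U, N.
From those, V, P, Q — 5 in total.
From those, T, R, X — 8 in total.
No other element is forced above S by the given relations, so the count is 8.

8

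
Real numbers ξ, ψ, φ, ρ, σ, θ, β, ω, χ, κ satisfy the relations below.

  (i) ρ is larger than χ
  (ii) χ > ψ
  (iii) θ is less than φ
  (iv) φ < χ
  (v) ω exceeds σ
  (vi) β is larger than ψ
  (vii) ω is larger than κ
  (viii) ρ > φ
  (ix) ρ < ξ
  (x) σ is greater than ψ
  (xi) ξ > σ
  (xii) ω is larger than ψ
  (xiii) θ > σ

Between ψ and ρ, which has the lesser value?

Link the given pairs in sequence: ψ < σ; σ < θ; θ < φ; φ < χ; χ < ρ.
Chaining these gives ψ < σ < θ < φ < χ < ρ.
So ψ < ρ; ψ is the smaller of the two.

ψ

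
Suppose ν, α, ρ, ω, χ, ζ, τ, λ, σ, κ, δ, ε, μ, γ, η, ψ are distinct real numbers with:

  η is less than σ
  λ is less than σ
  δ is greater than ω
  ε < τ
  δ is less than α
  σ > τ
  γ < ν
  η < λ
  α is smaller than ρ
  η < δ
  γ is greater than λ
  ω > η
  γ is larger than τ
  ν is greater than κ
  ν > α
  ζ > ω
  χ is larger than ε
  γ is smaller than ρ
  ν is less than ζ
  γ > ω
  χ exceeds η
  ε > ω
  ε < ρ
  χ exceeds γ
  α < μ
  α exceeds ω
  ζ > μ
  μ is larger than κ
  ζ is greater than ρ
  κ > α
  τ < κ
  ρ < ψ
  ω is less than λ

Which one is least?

η

ω is not least since η < ω; δ is not least since η < δ; λ is not least since ω < λ; ε is not least since ω < ε; α is not least since δ < α; τ is not least since ε < τ; γ is not least since λ < γ; ρ is not least since ε < ρ; χ is not least since ε < χ; κ is not least since α < κ; ψ is not least since ρ < ψ; ν is not least since κ < ν; μ is not least since α < μ; σ is not least since η < σ; ζ is not least since ρ < ζ.
Only η has nothing below it, so η is the least.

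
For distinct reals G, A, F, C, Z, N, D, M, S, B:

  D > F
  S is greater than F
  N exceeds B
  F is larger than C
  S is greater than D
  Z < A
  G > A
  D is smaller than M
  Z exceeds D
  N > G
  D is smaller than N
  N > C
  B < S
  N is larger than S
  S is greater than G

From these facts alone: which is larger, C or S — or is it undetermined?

C < F and F < D give C < D.
With D < Z: C < F < D < Z.
Then Z < A extends the chain to A.
Then A < G extends the chain to G.
Then G < S extends the chain to S.
So S is larger.

S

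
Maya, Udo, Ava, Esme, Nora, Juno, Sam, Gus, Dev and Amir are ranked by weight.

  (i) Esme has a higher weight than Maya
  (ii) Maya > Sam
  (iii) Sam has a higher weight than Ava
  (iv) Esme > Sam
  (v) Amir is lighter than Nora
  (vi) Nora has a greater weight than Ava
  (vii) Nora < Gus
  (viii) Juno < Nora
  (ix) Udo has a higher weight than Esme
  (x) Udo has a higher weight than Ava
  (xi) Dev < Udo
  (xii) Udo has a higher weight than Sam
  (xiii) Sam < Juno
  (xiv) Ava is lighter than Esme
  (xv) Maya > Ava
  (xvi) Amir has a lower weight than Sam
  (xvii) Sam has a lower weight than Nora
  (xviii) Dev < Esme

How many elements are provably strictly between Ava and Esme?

Chaining upward from Ava reaches: Sam, Maya, Juno, Nora, Gus, Udo.
Chaining downward from Esme reaches: Dev, Amir, Sam, Maya.
Strictly between Ava and Esme are those in both lists: Sam, Maya — 2 elements.

2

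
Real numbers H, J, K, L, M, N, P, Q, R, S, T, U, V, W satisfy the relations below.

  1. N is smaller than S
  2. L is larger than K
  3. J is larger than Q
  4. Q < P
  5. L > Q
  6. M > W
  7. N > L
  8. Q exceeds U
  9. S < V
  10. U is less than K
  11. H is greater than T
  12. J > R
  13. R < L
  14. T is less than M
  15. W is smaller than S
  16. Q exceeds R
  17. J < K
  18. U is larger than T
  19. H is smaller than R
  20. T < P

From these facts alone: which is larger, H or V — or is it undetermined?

Link the given pairs in sequence: H < R; R < Q; Q < J; J < K; K < L; L < N; N < S; S < V.
Chaining these gives H < R < Q < J < K < L < N < S < V.
So V is larger.

V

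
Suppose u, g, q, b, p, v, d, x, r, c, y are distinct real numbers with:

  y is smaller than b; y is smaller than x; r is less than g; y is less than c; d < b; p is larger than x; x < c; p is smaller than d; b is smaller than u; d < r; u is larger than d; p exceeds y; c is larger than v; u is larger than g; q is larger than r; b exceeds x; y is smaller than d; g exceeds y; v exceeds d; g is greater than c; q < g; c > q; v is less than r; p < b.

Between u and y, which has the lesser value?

Following the relations from y: y < x < p < d < v < r < q < c < g < u.
So y < u; y is the smaller of the two.

y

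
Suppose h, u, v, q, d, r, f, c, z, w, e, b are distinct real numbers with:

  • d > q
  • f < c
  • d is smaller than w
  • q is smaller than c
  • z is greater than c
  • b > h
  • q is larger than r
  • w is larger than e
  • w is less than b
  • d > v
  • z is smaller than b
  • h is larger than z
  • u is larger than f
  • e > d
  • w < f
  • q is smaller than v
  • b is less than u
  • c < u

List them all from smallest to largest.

The consecutive links are each given: r < q; q < v; v < d; d < e; e < w; w < f; f < c; c < z; z < h; h < b; b < u.

r < q < v < d < e < w < f < c < z < h < b < u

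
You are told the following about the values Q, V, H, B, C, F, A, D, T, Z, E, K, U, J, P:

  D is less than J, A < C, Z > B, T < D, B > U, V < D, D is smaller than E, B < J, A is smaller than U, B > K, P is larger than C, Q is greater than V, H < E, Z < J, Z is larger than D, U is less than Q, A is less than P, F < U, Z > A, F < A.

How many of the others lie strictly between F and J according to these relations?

The relations place F below J. An element lies strictly between them when it is forced above F and also forced below J.
Above F: {A, U, C, B, Q, Z, P}. Below J: {K, A, U, B, V, T, D, Z}.
Intersection: {A, U, B, Z} — 4.

4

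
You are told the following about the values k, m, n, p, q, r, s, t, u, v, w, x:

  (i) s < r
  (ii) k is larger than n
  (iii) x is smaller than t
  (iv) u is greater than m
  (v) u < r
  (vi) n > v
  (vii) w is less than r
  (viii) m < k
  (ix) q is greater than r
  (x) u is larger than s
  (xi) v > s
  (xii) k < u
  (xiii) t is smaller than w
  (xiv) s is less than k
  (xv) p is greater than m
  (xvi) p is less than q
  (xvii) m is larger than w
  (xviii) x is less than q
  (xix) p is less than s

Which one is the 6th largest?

The consecutive relations fix a unique order: x < t < w < m < p < s < v < n < k < u < r < q.
The 6th largest is v.

v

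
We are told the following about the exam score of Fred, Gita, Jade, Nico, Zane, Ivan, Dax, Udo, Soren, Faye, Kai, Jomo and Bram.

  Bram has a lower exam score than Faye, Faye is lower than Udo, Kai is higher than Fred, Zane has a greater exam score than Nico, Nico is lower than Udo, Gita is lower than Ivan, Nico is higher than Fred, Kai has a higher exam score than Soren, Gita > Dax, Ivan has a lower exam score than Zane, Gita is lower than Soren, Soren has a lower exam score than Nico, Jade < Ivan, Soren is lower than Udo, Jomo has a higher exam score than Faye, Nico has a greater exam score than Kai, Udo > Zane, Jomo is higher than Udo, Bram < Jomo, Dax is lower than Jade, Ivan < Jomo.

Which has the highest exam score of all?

Jomo

Chaining downward from Jomo: directly below it, Bram, Faye, Ivan, Udo; then Gita, Soren, Jade, Nico, Zane; then Dax, Fred, Kai.
That covers every other element, and nothing is given above Jomo, so Jomo is the highest exam score.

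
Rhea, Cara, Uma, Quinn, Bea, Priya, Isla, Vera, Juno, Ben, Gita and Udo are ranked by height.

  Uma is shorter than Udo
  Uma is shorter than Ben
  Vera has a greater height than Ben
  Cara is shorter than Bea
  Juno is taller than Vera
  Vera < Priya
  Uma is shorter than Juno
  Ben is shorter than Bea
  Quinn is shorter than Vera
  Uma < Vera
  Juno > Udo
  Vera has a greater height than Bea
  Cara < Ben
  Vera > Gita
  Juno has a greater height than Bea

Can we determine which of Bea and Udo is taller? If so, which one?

undetermined

Following every chain through Udo: above Udo we get Juno; below Udo we get Uma.
Bea is not reached, and no chain runs the other way from Bea to Udo.
So the given relations leave the order of Udo and Bea undetermined.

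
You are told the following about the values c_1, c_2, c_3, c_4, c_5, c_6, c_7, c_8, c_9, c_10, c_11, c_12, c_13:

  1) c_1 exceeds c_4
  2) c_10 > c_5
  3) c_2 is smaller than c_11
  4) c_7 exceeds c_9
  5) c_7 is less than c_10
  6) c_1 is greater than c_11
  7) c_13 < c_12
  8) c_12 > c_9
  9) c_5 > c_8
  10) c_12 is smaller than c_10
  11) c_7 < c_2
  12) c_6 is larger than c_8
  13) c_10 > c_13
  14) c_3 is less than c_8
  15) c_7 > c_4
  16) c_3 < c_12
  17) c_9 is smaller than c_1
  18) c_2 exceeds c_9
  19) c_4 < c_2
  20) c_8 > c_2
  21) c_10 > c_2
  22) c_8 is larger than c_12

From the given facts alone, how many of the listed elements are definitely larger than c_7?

From c_7 the given relations immediately reach c_2, c_10.
From those, c_8, c_11 — 4 in total.
From those, c_6, c_5, c_1 — 7 in total.
No other element is forced above c_7 by the given relations, so the count is 7.

7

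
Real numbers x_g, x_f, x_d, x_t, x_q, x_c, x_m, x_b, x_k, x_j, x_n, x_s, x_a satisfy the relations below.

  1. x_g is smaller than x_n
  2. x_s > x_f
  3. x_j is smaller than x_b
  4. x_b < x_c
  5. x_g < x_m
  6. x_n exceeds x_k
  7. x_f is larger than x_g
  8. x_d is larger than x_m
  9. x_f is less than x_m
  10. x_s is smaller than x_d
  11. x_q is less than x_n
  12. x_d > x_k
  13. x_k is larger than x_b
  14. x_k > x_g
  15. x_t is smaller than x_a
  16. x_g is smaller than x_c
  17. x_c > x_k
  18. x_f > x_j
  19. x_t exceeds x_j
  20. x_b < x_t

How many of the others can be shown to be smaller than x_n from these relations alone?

5

Directly below x_n: x_q, x_g, x_k.
One step further: x_b (4 so far).
One step further: x_j (5 so far).
Nothing else is reachable below x_n; 5 in all.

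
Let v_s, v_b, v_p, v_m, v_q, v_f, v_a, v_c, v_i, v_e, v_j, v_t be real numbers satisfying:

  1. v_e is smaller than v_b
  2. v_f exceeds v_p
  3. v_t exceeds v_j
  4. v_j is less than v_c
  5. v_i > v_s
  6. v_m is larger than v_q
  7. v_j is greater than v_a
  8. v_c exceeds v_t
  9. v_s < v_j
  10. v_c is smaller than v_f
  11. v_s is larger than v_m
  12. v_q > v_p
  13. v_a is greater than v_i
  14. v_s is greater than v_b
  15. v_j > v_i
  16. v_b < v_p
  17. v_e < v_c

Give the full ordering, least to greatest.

The consecutive links are each given: v_e < v_b; v_b < v_p; v_p < v_q; v_q < v_m; v_m < v_s; v_s < v_i; v_i < v_a; v_a < v_j; v_j < v_t; v_t < v_c; v_c < v_f.

v_e < v_b < v_p < v_q < v_m < v_s < v_i < v_a < v_j < v_t < v_c < v_f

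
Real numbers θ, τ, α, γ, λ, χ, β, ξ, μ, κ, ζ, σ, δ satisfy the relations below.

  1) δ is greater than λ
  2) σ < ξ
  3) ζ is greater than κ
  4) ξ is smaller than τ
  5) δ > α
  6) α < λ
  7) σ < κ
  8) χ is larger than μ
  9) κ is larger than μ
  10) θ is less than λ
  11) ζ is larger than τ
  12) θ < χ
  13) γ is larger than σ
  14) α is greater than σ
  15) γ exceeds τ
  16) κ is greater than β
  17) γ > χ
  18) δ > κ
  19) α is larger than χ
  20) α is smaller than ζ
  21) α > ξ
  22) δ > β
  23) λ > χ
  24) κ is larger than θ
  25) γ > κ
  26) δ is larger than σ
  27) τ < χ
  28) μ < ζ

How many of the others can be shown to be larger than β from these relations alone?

4

Directly above β: κ, δ.
One step further: ζ, γ (4 so far).
No other element is forced above β by the given relations, so the count is 4.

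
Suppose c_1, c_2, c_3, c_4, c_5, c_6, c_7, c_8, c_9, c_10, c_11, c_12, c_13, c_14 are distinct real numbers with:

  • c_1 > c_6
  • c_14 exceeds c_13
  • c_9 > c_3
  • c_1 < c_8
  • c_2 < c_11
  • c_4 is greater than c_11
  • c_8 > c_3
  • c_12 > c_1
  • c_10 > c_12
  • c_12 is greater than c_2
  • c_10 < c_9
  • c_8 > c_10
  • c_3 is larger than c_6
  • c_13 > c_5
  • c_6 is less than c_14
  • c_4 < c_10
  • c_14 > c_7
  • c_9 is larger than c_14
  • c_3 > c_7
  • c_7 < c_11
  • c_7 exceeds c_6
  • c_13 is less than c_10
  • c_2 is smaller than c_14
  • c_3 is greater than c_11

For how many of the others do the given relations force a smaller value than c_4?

Directly below c_4: c_11.
One step further: c_7, c_2 (3 so far).
One step further: c_6 (4 so far).
No other element is forced below c_4 by the given relations, so the count is 4.

4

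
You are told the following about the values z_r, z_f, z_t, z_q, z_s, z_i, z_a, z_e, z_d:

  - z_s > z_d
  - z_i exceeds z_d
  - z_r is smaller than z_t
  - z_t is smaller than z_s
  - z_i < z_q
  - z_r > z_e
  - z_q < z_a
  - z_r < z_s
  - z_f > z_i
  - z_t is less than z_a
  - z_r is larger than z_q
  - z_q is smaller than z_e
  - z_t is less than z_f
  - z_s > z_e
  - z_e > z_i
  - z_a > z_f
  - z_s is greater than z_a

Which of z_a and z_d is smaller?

z_d

z_d < z_i < z_q < z_e < z_r < z_t < z_f < z_a, by transitivity through z_i, z_q, z_e, z_r, z_t, z_f.
So z_d < z_a; z_d is the smaller of the two.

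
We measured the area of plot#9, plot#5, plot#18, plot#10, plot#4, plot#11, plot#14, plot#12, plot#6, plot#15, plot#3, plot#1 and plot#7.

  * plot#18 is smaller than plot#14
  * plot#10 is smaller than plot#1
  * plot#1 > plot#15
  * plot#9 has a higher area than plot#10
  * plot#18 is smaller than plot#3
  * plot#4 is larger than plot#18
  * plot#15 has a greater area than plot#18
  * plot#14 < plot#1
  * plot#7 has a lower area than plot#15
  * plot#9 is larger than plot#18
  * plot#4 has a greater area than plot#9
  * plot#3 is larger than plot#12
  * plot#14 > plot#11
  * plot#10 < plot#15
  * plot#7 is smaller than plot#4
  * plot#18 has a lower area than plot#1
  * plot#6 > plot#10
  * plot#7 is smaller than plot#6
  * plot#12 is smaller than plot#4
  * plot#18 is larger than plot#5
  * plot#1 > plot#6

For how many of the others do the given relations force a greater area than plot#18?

6

The elements the relations force above plot#18 are plot#9, plot#14, plot#15, plot#3, plot#4, plot#1 — no chain reaches any other.
That is 6.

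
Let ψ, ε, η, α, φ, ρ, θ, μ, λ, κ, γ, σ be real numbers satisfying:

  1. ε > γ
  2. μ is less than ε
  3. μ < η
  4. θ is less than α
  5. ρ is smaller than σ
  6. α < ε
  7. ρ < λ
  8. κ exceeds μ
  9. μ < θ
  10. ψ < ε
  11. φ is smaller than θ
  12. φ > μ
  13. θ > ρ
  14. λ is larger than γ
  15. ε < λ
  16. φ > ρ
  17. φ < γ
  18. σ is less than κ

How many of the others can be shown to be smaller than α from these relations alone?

4

Directly below α: θ.
One step further: μ, ρ, φ (4 so far).
No other element is forced below α by the given relations, so the count is 4.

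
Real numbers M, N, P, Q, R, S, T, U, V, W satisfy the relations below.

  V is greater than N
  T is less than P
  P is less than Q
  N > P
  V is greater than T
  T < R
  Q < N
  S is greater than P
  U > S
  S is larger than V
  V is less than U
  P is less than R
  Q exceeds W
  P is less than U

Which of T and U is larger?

U

Link the given pairs in sequence: T < P; P < Q; Q < N; N < V; V < S; S < U.
Chaining these gives T < P < Q < N < V < S < U.
So T < U; U is the larger of the two.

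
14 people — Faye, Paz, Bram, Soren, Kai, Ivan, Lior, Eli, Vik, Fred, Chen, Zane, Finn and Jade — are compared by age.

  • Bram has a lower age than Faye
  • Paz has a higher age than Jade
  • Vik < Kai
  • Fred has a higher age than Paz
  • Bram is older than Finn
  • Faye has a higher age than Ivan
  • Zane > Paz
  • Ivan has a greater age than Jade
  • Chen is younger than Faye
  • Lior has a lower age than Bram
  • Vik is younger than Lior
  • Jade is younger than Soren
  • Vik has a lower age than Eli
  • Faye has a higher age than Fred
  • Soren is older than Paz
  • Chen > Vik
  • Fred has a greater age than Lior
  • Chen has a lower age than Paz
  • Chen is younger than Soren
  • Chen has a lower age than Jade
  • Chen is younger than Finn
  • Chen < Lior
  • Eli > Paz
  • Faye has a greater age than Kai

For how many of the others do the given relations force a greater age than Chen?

11

Directly above Chen: Jade, Lior, Paz, Finn, Soren, Faye.
One step further: Eli, Ivan, Zane, Fred, Bram (11 so far).
Nothing else is reachable above Chen; 11 in all.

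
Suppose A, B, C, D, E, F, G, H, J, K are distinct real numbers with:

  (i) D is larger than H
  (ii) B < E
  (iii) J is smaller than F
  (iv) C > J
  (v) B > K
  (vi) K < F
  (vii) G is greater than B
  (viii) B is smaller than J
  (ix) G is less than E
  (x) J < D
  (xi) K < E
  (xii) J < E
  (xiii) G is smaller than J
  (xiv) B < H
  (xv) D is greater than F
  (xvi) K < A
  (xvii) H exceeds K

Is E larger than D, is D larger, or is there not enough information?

undetermined

Following every chain through E: below E we get K, B, G, J.
D is not reached, and no chain runs the other way from D to E.
So the given relations leave the order of E and D undetermined.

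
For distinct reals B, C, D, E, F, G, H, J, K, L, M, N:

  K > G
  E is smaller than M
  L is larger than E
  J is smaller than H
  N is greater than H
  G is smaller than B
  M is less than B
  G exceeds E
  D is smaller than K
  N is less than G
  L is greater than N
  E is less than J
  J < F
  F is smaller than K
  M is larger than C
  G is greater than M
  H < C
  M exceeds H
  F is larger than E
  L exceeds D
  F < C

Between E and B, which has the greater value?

The relevant relations are E < J; J < H; H < C; C < M; M < G; G < B.
Chaining these gives E < J < H < C < M < G < B.
So E < B; B is the larger of the two.

B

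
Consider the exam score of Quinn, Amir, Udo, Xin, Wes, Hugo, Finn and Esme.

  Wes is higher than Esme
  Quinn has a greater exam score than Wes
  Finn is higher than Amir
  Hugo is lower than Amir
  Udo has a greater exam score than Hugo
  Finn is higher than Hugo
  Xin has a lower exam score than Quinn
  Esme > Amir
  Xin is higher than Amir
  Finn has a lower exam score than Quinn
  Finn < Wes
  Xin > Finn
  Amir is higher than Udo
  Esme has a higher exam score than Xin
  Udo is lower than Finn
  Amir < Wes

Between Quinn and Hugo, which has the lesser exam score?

Hugo

Hugo < Amir and Amir < Finn give Hugo < Finn.
Then Finn < Xin extends the chain to Xin.
With Xin < Esme: Hugo < Amir < Finn < Xin < Esme.
Then Esme < Wes extends the chain to Wes.
Then Wes < Quinn extends the chain to Quinn.
So Hugo < Quinn; Hugo is the lower of the two.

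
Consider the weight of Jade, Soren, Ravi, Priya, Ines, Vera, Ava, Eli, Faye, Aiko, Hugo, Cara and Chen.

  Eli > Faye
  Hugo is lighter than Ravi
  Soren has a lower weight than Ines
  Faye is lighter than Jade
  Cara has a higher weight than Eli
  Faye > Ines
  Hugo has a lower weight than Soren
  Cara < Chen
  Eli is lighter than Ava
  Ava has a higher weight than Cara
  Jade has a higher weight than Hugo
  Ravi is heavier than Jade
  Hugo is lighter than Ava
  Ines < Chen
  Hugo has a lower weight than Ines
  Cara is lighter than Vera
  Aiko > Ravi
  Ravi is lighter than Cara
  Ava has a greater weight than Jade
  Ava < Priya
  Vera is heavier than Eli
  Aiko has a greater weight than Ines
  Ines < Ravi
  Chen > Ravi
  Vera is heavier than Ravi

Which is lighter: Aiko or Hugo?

Hugo

Link the given pairs in sequence: Hugo < Soren; Soren < Ines; Ines < Faye; Faye < Jade; Jade < Ravi; Ravi < Aiko.
Chaining these gives Hugo < Soren < Ines < Faye < Jade < Ravi < Aiko.
So Hugo < Aiko; Hugo is the lighter of the two.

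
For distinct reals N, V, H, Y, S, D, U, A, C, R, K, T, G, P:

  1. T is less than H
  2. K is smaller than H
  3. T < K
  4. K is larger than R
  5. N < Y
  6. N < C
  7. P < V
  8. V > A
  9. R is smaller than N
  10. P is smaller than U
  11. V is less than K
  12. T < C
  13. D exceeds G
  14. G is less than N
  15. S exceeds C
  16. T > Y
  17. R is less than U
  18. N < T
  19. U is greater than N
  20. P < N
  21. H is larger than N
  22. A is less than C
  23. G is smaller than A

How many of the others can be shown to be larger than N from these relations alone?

7

Directly above N: Y, T, C, H, U.
One step further: K, S (7 so far).
Nothing else is reachable above N; 7 in all.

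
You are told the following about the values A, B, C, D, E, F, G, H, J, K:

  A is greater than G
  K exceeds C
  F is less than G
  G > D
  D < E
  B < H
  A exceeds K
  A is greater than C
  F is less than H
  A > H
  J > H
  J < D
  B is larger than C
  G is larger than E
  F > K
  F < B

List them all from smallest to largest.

Each adjacent pair is fixed by a given relation: C < K; K < F; F < B; B < H; H < J; J < D; D < E; E < G; G < A. Chaining them end to end gives the full order.

C < K < F < B < H < J < D < E < G < A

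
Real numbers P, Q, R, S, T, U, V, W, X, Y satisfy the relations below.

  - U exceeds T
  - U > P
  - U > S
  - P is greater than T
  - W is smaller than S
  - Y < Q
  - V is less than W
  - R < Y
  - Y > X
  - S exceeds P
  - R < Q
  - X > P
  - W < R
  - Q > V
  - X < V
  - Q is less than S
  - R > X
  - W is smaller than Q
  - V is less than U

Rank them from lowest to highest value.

T < P < X < V < W < R < Y < Q < S < U

The consecutive links are each given: T < P; P < X; X < V; V < W; W < R; R < Y; Y < Q; Q < S; S < U.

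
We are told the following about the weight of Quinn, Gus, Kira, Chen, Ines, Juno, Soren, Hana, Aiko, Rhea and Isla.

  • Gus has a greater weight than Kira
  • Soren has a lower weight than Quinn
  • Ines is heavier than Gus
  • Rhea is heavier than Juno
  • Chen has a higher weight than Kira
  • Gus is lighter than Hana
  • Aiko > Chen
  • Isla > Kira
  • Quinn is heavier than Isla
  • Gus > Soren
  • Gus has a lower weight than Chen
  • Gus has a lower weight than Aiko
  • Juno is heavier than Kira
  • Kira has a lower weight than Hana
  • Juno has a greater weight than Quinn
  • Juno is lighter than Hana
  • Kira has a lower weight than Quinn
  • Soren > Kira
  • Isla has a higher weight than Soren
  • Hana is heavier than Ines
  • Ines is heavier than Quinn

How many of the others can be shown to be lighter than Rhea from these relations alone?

5

The elements the relations force below Rhea are Kira, Soren, Isla, Quinn, Juno — no chain reaches any other.
That is 5.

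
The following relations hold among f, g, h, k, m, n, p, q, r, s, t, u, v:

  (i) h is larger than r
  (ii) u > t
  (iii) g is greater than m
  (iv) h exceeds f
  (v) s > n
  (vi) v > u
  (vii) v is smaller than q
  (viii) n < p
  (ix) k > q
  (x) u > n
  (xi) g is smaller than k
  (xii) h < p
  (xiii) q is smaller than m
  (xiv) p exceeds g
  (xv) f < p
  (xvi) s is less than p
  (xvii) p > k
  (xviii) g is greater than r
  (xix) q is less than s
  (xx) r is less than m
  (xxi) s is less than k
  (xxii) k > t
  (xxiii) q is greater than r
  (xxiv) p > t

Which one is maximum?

p

n is not greatest since n < u; f is not greatest since f < p; t is not greatest since t < k; u is not greatest since u < v; r is not greatest since r < q; v is not greatest since v < q; q is not greatest since q < k; h is not greatest since h < p; m is not greatest since m < g; s is not greatest since s < k; g is not greatest since g < p; k is not greatest since k < p.
Only p has nothing above it, so p is the maximum.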